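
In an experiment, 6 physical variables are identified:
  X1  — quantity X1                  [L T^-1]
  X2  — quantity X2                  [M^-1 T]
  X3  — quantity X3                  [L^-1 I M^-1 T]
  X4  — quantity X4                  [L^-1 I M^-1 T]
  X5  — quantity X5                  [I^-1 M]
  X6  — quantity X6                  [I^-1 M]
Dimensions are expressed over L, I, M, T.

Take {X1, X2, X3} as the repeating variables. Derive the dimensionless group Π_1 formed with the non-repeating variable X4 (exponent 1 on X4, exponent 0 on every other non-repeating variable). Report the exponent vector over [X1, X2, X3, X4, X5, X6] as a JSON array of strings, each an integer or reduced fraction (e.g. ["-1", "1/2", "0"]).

["0", "0", "-1", "1", "0", "0"]

Write exponents as rows L,I,M,T / cols X1,X2,X3,X4,X5,X6:
  L: [ 1  0 -1 -1  0  0]
  I: [ 0  0  1  1 -1 -1]
  M: [ 0 -1 -1 -1  1  1]
  T: [-1  1  1  1  0  0]
Row reduction gives pivot columns X1,X2,X3; rank = 3
Pivot set = {X1,X2,X3}, free = {X4,X5,X6}
RREF:
  r0: [   1    0    0    0   -1   -1]
  r1: [   0    1    0    0    0    0]
  r2: [   0    0    1    1   -1   -1]
  r3: [   0    0    0    0    0    0]
Fix exponent of X4 at 1, X5 at 0, X6 at 0; solve each RREF row for its pivot's exponent:
  r0: exp(X1) + (0)·1 = 0 ⇒ exp(X1) = 0
  r1: exp(X2) + (0)·1 = 0 ⇒ exp(X2) = 0
  r2: exp(X3) + (1)·1 = 0 ⇒ exp(X3) = -1
Π_1 = X3^-1 · X4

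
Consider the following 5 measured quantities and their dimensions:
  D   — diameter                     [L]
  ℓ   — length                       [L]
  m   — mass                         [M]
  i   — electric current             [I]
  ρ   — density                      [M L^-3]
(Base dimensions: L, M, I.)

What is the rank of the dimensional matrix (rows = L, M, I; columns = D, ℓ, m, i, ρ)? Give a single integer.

Dimensional matrix (L×M×I by D×ℓ×m×i×ρ):
  L: [ 1  1  0  0 -3]
  M: [ 0  0  1  0  1]
  I: [ 0  0  0  1  0]
RREF → pivots at {D,m,i} ⇒ r = 3

3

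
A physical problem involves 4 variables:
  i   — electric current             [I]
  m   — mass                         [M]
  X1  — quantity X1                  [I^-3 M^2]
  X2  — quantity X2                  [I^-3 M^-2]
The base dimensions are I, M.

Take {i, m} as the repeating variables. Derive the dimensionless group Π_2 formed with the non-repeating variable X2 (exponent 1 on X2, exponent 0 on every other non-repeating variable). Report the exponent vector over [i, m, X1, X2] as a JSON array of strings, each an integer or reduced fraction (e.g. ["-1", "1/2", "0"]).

Write exponents as rows I,M / cols i,m,X1,X2:
  I: [ 1  0 -3 -3]
  M: [ 0  1  2 -2]
RREF → pivots at {i,m} ⇒ r = 2
Repeat: i,m; free: X1,X2
RREF:
  r0: [   1    0   -3   -3]
  r1: [   0    1    2   -2]
Fix exponent of X2 at 1, X1 at 0; solve each RREF row for its pivot's exponent:
  r0: exp(i) + (-3)·1 = 0 ⇒ exp(i) = 3
  r1: exp(m) + (-2)·1 = 0 ⇒ exp(m) = 2
Π_2 = i^3 · m^2 · X2

["3", "2", "0", "1"]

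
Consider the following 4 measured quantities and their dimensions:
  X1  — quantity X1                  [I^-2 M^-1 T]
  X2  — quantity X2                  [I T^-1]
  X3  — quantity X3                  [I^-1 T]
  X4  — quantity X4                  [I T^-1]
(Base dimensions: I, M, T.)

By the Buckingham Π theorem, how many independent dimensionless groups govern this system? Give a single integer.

Write exponents as rows I,M,T / cols X1,X2,X3,X4:
  I: [-2  1 -1  1]
  M: [-1  0  0  0]
  T: [ 1 -1  1 -1]
Row reduction gives pivot columns X1,X2; rank = 2
4 vars − rank 2 = 2 Π groups

2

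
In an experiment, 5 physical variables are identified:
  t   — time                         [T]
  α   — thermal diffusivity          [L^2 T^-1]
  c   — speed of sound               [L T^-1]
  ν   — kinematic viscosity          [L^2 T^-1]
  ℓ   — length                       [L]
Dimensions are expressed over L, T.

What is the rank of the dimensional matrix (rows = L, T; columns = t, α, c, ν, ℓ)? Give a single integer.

2

Write exponents as rows L,T / cols t,α,c,ν,ℓ:
  L: [ 0  2  1  2  1]
  T: [ 1 -1 -1 -1  0]
Echelon form has 2 nonzero rows (pivots: t,α)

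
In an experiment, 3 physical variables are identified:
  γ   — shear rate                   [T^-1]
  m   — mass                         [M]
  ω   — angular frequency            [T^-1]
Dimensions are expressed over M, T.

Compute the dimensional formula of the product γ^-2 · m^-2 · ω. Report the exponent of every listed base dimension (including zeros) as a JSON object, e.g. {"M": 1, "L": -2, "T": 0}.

{"M": -2, "T": 1}

Dimensional matrix (M×T by γ×m×ω):
  M: [ 0  1  0]
  T: [-1  0 -1]
  [M]: (-2)·0+(-2)·1+(1)·0 = -2
  [T]: (-2)·-1+(-2)·0+(1)·-1 = 1
⇒ M^-2 T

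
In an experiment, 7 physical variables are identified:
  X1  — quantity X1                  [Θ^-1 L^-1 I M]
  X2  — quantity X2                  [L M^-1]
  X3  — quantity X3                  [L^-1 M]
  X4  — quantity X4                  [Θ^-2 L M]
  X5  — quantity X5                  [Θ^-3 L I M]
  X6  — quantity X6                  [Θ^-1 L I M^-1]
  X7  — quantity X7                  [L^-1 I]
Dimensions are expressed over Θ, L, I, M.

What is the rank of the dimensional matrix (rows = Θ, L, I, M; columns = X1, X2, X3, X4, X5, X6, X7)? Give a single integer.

Exponent matrix [Θ,L,I,M] × [X1,X2,X3,X4,X5,X6,X7]:
  Θ: [-1  0  0 -2 -3 -1  0]
  L: [-1  1 -1  1  1  1 -1]
  I: [ 1  0  0  0  1  1  1]
  M: [ 1 -1  1  1  1 -1  0]
Echelon form has 3 nonzero rows (pivots: X1,X2,X4)

3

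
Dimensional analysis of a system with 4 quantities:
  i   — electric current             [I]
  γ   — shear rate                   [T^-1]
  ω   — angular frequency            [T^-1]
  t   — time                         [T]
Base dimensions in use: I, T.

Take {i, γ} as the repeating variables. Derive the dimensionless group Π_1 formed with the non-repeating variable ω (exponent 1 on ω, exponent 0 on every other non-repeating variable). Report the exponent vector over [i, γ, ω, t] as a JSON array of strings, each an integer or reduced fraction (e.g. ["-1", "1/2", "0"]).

Exponent matrix [I,T] × [i,γ,ω,t]:
  I: [ 1  0  0  0]
  T: [ 0 -1 -1  1]
Echelon form has 2 nonzero rows (pivots: i,γ)
Repeat: i,γ; free: ω,t
RREF:
  r0: [   1    0    0    0]
  r1: [   0    1    1   -1]
Fix exponent of ω at 1, t at 0; solve each RREF row for its pivot's exponent:
  r0: exp(i) + (0)·1 = 0 ⇒ exp(i) = 0
  r1: exp(γ) + (1)·1 = 0 ⇒ exp(γ) = -1
Π_1 = γ^-1 · ω

["0", "-1", "1", "0"]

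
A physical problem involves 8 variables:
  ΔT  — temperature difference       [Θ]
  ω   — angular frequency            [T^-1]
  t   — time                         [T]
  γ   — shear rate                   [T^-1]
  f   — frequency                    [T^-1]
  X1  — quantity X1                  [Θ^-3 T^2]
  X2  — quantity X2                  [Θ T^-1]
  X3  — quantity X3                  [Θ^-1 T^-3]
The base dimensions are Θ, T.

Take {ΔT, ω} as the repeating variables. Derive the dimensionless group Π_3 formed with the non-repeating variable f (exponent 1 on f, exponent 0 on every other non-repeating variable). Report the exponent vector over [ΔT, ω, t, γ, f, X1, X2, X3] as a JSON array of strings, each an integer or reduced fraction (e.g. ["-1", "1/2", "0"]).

["0", "-1", "0", "0", "1", "0", "0", "0"]

Write exponents as rows Θ,T / cols ΔT,ω,t,γ,f,X1,X2,X3:
  Θ: [ 1  0  0  0  0 -3  1 -1]
  T: [ 0 -1  1 -1 -1  2 -1 -3]
RREF → pivots at {ΔT,ω} ⇒ r = 2
Repeat: ΔT,ω; free: t,γ,f,X1,X2,X3
RREF:
  r0: [   1    0    0    0    0   -3    1   -1]
  r1: [   0    1   -1    1    1   -2    1    3]
Fix exponent of f at 1, t at 0, γ at 0, X1 at 0, X2 at 0, X3 at 0; solve each RREF row for its pivot's exponent:
  r0: exp(ΔT) + (0)·1 = 0 ⇒ exp(ΔT) = 0
  r1: exp(ω) + (1)·1 = 0 ⇒ exp(ω) = -1
Π_3 = ω^-1 · f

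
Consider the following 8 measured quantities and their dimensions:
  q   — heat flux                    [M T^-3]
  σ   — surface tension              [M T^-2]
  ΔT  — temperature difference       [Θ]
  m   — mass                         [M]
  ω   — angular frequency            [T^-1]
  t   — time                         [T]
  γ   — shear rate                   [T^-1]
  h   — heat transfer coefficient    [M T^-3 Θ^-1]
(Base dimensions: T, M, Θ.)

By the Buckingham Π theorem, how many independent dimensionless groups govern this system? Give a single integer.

5

Exponent matrix [T,M,Θ] × [q,σ,ΔT,m,ω,t,γ,h]:
  T: [-3 -2  0  0 -1  1 -1 -3]
  M: [ 1  1  0  1  0  0  0  1]
  Θ: [ 0  0  1  0  0  0  0 -1]
RREF → pivots at {q,σ,ΔT} ⇒ r = 3
8 vars − rank 3 = 5 Π groups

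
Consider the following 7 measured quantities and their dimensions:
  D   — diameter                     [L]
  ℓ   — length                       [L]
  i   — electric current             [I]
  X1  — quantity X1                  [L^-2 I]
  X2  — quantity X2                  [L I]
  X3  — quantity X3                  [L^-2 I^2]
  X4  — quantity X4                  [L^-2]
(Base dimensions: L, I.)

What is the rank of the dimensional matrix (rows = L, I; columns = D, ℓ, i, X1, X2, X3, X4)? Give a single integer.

2

Exponent matrix [L,I] × [D,ℓ,i,X1,X2,X3,X4]:
  L: [ 1  1  0 -2  1 -2 -2]
  I: [ 0  0  1  1  1  2  0]
RREF → pivots at {D,i} ⇒ r = 2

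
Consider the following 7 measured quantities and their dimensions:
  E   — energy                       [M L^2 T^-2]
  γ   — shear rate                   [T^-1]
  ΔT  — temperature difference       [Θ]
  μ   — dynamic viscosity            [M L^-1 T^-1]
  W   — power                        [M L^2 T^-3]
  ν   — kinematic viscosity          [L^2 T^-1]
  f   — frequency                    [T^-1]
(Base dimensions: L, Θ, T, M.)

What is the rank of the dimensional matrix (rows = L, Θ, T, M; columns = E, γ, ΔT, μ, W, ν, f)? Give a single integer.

4

Dimensional matrix (L×Θ×T×M by E×γ×ΔT×μ×W×ν×f):
  L: [ 2  0  0 -1  2  2  0]
  Θ: [ 0  0  1  0  0  0  0]
  T: [-2 -1  0 -1 -3 -1 -1]
  M: [ 1  0  0  1  1  0  0]
Row reduction gives pivot columns E,γ,ΔT,μ; rank = 4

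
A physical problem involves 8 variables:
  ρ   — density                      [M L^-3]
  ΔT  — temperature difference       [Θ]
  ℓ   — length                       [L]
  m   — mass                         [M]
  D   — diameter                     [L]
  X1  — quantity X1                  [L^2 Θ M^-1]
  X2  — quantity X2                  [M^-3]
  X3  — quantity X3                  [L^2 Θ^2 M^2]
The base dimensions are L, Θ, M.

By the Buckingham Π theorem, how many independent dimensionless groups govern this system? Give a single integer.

5

Exponent matrix [L,Θ,M] × [ρ,ΔT,ℓ,m,D,X1,X2,X3]:
  L: [-3  0  1  0  1  2  0  2]
  Θ: [ 0  1  0  0  0  1  0  2]
  M: [ 1  0  0  1  0 -1 -3  2]
Row reduction gives pivot columns ρ,ΔT,ℓ; rank = 3
n=8, r=3 ⇒ 5 dimensionless groups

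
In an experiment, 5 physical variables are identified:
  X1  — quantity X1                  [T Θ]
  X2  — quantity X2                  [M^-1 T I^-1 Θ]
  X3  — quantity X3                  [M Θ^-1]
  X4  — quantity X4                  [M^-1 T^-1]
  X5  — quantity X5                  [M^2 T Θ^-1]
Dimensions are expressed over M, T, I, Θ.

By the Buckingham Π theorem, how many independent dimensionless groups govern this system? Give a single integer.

2

Exponent matrix [M,T,I,Θ] × [X1,X2,X3,X4,X5]:
  M: [ 0 -1  1 -1  2]
  T: [ 1  1  0 -1  1]
  I: [ 0 -1  0  0  0]
  Θ: [ 1  1 -1  0 -1]
Row reduction gives pivot columns X1,X2,X3; rank = 3
n=5, r=3 ⇒ 2 dimensionless groups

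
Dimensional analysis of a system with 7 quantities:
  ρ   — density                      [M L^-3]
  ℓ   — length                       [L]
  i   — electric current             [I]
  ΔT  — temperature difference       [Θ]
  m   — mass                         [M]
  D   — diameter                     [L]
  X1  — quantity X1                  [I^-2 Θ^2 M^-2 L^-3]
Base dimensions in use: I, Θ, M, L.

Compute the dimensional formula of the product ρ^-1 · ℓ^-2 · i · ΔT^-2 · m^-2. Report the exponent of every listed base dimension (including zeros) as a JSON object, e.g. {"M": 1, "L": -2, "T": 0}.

{"I": 1, "Θ": -2, "M": -3, "L": 1}

Write exponents as rows I,Θ,M,L / cols ρ,ℓ,i,ΔT,m,D,X1:
  I: [ 0  0  1  0  0  0 -2]
  Θ: [ 0  0  0  1  0  0  2]
  M: [ 1  0  0  0  1  0 -2]
  L: [-3  1  0  0  0  1 -3]
  [I]: (-1)·0+(-2)·0+(1)·1+(-2)·0+(-2)·0 = 1
  [Θ]: (-1)·0+(-2)·0+(1)·0+(-2)·1+(-2)·0 = -2
  [M]: (-1)·1+(-2)·0+(1)·0+(-2)·0+(-2)·1 = -3
  [L]: (-1)·-3+(-2)·1+(1)·0+(-2)·0+(-2)·0 = 1
⇒ I Θ^-2 M^-3 L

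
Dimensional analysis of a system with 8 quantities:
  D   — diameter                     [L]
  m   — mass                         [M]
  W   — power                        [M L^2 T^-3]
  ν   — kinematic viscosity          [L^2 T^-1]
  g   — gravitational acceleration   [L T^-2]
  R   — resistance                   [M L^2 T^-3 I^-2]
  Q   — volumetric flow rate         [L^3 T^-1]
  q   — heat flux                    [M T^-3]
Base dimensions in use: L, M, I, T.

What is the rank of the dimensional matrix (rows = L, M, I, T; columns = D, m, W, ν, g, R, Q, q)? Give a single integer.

Exponent matrix [L,M,I,T] × [D,m,W,ν,g,R,Q,q]:
  L: [ 1  0  2  2  1  2  3  0]
  M: [ 0  1  1  0  0  1  0  1]
  I: [ 0  0  0  0  0 -2  0  0]
  T: [ 0  0 -3 -1 -2 -3 -1 -3]
Echelon form has 4 nonzero rows (pivots: D,m,W,R)

4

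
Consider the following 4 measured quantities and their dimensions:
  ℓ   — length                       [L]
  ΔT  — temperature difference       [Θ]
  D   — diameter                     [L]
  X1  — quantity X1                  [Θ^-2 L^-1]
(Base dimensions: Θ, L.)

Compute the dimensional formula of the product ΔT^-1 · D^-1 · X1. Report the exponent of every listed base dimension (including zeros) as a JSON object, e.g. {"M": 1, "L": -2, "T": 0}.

Write exponents as rows Θ,L / cols ℓ,ΔT,D,X1:
  Θ: [ 0  1  0 -2]
  L: [ 1  0  1 -1]
  [Θ]: (-1)·1+(-1)·0+(1)·-2 = -3
  [L]: (-1)·0+(-1)·1+(1)·-1 = -2
⇒ Θ^-3 L^-2

{"Θ": -3, "L": -2}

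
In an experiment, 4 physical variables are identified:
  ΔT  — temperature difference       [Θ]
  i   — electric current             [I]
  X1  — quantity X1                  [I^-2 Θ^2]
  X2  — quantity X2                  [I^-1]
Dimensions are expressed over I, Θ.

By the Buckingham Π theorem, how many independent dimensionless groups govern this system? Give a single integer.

Dimensional matrix (I×Θ by ΔT×i×X1×X2):
  I: [ 0  1 -2 -1]
  Θ: [ 1  0  2  0]
Echelon form has 2 nonzero rows (pivots: ΔT,i)
n=4, r=2 ⇒ 2 dimensionless groups

2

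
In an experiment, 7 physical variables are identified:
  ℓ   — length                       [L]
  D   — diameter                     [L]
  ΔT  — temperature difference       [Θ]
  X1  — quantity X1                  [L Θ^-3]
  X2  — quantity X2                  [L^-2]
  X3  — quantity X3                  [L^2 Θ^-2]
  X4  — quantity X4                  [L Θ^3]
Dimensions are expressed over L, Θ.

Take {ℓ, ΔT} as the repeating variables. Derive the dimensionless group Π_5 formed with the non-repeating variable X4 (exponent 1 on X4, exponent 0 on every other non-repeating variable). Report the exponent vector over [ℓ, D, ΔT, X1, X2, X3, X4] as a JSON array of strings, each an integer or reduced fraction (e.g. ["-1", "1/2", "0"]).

Exponent matrix [L,Θ] × [ℓ,D,ΔT,X1,X2,X3,X4]:
  L: [ 1  1  0  1 -2  2  1]
  Θ: [ 0  0  1 -3  0 -2  3]
RREF → pivots at {ℓ,ΔT} ⇒ r = 2
Pivot set = {ℓ,ΔT}, free = {D,X1,X2,X3,X4}
RREF:
  r0: [   1    1    0    1   -2    2    1]
  r1: [   0    0    1   -3    0   -2    3]
Fix exponent of X4 at 1, D at 0, X1 at 0, X2 at 0, X3 at 0; solve each RREF row for its pivot's exponent:
  r0: exp(ℓ) + (1)·1 = 0 ⇒ exp(ℓ) = -1
  r1: exp(ΔT) + (3)·1 = 0 ⇒ exp(ΔT) = -3
Π_5 = ℓ^-1 · ΔT^-3 · X4

["-1", "0", "-3", "0", "0", "0", "1"]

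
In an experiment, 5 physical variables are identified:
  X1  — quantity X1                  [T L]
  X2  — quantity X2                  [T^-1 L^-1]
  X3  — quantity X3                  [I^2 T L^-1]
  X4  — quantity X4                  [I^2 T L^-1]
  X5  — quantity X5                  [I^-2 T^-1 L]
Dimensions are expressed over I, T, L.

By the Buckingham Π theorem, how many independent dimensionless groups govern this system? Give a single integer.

Dimensional matrix (I×T×L by X1×X2×X3×X4×X5):
  I: [ 0  0  2  2 -2]
  T: [ 1 -1  1  1 -1]
  L: [ 1 -1 -1 -1  1]
Row reduction gives pivot columns X1,X3; rank = 2
5 vars − rank 2 = 3 Π groups

3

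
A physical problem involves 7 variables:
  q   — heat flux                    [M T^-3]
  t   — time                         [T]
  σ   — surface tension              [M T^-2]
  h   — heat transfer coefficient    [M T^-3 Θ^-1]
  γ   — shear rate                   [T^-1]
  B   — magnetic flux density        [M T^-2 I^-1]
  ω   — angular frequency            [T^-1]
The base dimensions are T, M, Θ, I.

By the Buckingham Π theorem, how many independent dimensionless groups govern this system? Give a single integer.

Exponent matrix [T,M,Θ,I] × [q,t,σ,h,γ,B,ω]:
  T: [-3  1 -2 -3 -1 -2 -1]
  M: [ 1  0  1  1  0  1  0]
  Θ: [ 0  0  0 -1  0  0  0]
  I: [ 0  0  0  0  0 -1  0]
RREF → pivots at {q,t,h,B} ⇒ r = 4
n=7, r=4 ⇒ 3 dimensionless groups

3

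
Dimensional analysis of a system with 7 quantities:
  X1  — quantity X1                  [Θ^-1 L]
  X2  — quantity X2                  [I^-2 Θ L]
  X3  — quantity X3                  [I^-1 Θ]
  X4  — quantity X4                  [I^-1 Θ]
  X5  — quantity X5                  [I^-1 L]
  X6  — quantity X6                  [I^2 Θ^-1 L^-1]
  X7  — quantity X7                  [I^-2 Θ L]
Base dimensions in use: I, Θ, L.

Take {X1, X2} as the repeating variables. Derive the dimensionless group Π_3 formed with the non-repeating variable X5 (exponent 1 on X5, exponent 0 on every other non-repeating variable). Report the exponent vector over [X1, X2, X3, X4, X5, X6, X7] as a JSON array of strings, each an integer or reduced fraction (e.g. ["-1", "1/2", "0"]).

["-1/2", "-1/2", "0", "0", "1", "0", "0"]

Write exponents as rows I,Θ,L / cols X1,X2,X3,X4,X5,X6,X7:
  I: [ 0 -2 -1 -1 -1  2 -2]
  Θ: [-1  1  1  1  0 -1  1]
  L: [ 1  1  0  0  1 -1  1]
RREF → pivots at {X1,X2} ⇒ r = 2
Pivot set = {X1,X2}, free = {X3,X4,X5,X6,X7}
RREF:
  r0: [   1    0 -1/2 -1/2  1/2    0    0]
  r1: [   0    1  1/2  1/2  1/2   -1    1]
  r2: [   0    0    0    0    0    0    0]
Fix exponent of X5 at 1, X3 at 0, X4 at 0, X6 at 0, X7 at 0; solve each RREF row for its pivot's exponent:
  r0: exp(X1) + (1/2)·1 = 0 ⇒ exp(X1) = -1/2
  r1: exp(X2) + (1/2)·1 = 0 ⇒ exp(X2) = -1/2
Π_3 = X1^(-1/2) · X2^(-1/2) · X5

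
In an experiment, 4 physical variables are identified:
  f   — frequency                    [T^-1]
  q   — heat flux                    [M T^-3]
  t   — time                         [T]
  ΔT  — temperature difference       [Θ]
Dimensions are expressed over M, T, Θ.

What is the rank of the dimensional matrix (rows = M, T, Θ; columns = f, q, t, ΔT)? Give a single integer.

Exponent matrix [M,T,Θ] × [f,q,t,ΔT]:
  M: [ 0  1  0  0]
  T: [-1 -3  1  0]
  Θ: [ 0  0  0  1]
Row reduction gives pivot columns f,q,ΔT; rank = 3

3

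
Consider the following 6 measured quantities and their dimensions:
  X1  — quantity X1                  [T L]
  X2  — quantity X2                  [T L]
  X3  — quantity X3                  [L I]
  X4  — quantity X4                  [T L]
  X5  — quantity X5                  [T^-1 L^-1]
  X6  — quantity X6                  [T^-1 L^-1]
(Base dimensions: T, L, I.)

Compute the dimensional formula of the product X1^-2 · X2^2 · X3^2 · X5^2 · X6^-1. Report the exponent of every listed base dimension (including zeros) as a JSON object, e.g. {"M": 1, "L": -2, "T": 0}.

Write exponents as rows T,L,I / cols X1,X2,X3,X4,X5,X6:
  T: [ 1  1  0  1 -1 -1]
  L: [ 1  1  1  1 -1 -1]
  I: [ 0  0  1  0  0  0]
  [T]: (-2)·1+(2)·1+(2)·0+(2)·-1+(-1)·-1 = -1
  [L]: (-2)·1+(2)·1+(2)·1+(2)·-1+(-1)·-1 = 1
  [I]: (-2)·0+(2)·0+(2)·1+(2)·0+(-1)·0 = 2
⇒ T^-1 L I^2

{"T": -1, "L": 1, "I": 2}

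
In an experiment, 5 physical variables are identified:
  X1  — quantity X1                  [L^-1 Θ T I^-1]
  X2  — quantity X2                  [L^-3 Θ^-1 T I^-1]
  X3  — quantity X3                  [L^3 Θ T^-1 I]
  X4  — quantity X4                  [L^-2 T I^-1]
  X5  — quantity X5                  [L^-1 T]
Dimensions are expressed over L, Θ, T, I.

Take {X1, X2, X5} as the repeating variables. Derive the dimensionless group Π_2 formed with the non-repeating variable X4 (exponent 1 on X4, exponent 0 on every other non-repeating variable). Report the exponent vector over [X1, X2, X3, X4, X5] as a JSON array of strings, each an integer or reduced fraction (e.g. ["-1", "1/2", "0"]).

Write exponents as rows L,Θ,T,I / cols X1,X2,X3,X4,X5:
  L: [-1 -3  3 -2 -1]
  Θ: [ 1 -1  1  0  0]
  T: [ 1  1 -1  1  1]
  I: [-1 -1  1 -1  0]
Row reduction gives pivot columns X1,X2,X5; rank = 3
Pivot set = {X1,X2,X5}, free = {X3,X4}
RREF:
  r0: [   1    0    0  1/2    0]
  r1: [   0    1   -1  1/2    0]
  r2: [   0    0    0    0    1]
  r3: [   0    0    0    0    0]
Fix exponent of X4 at 1, X3 at 0; solve each RREF row for its pivot's exponent:
  r0: exp(X1) + (1/2)·1 = 0 ⇒ exp(X1) = -1/2
  r1: exp(X2) + (1/2)·1 = 0 ⇒ exp(X2) = -1/2
  r2: exp(X5) + (0)·1 = 0 ⇒ exp(X5) = 0
Π_2 = X1^(-1/2) · X2^(-1/2) · X4

["-1/2", "-1/2", "0", "1", "0"]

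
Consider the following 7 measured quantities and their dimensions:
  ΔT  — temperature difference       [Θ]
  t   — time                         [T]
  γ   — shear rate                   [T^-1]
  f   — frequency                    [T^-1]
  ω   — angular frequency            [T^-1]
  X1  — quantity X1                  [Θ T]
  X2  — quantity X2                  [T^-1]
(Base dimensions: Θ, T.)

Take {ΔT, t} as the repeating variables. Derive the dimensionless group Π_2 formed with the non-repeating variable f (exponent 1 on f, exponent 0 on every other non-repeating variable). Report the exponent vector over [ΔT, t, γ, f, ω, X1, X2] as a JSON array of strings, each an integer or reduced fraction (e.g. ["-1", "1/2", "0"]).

["0", "1", "0", "1", "0", "0", "0"]

Exponent matrix [Θ,T] × [ΔT,t,γ,f,ω,X1,X2]:
  Θ: [ 1  0  0  0  0  1  0]
  T: [ 0  1 -1 -1 -1  1 -1]
Row reduction gives pivot columns ΔT,t; rank = 2
Repeat: ΔT,t; free: γ,f,ω,X1,X2
RREF:
  r0: [   1    0    0    0    0    1    0]
  r1: [   0    1   -1   -1   -1    1   -1]
Fix exponent of f at 1, γ at 0, ω at 0, X1 at 0, X2 at 0; solve each RREF row for its pivot's exponent:
  r0: exp(ΔT) + (0)·1 = 0 ⇒ exp(ΔT) = 0
  r1: exp(t) + (-1)·1 = 0 ⇒ exp(t) = 1
Π_2 = t · f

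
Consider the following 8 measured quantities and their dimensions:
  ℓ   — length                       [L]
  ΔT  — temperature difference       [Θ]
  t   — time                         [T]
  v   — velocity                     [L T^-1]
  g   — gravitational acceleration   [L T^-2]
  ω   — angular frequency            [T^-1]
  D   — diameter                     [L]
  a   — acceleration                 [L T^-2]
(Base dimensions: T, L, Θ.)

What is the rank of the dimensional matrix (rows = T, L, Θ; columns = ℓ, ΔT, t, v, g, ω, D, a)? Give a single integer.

3

Exponent matrix [T,L,Θ] × [ℓ,ΔT,t,v,g,ω,D,a]:
  T: [ 0  0  1 -1 -2 -1  0 -2]
  L: [ 1  0  0  1  1  0  1  1]
  Θ: [ 0  1  0  0  0  0  0  0]
RREF → pivots at {ℓ,ΔT,t} ⇒ r = 3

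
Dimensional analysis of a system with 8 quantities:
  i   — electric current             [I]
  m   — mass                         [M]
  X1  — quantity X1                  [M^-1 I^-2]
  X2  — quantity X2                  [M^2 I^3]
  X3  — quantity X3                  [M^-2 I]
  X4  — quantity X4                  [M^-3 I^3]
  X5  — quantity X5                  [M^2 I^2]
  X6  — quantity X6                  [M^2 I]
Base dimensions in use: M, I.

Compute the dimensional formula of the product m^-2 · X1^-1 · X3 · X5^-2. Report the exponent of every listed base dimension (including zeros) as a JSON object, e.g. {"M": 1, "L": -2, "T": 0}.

{"M": -7, "I": -1}

Write exponents as rows M,I / cols i,m,X1,X2,X3,X4,X5,X6:
  M: [ 0  1 -1  2 -2 -3  2  2]
  I: [ 1  0 -2  3  1  3  2  1]
  [M]: (-2)·1+(-1)·-1+(1)·-2+(-2)·2 = -7
  [I]: (-2)·0+(-1)·-2+(1)·1+(-2)·2 = -1
⇒ M^-7 I^-1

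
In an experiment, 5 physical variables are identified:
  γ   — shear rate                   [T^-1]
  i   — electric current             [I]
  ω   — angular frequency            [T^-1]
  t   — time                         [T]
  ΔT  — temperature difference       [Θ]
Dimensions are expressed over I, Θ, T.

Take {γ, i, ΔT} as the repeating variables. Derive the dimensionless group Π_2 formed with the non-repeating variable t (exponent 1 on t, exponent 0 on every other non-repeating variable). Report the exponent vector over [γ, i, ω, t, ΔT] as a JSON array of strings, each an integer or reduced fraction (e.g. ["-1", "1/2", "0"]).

["1", "0", "0", "1", "0"]

Write exponents as rows I,Θ,T / cols γ,i,ω,t,ΔT:
  I: [ 0  1  0  0  0]
  Θ: [ 0  0  0  0  1]
  T: [-1  0 -1  1  0]
RREF → pivots at {γ,i,ΔT} ⇒ r = 3
Repeat: γ,i,ΔT; free: ω,t
RREF:
  r0: [   1    0    1   -1    0]
  r1: [   0    1    0    0    0]
  r2: [   0    0    0    0    1]
Fix exponent of t at 1, ω at 0; solve each RREF row for its pivot's exponent:
  r0: exp(γ) + (-1)·1 = 0 ⇒ exp(γ) = 1
  r1: exp(i) + (0)·1 = 0 ⇒ exp(i) = 0
  r2: exp(ΔT) + (0)·1 = 0 ⇒ exp(ΔT) = 0
Π_2 = γ · t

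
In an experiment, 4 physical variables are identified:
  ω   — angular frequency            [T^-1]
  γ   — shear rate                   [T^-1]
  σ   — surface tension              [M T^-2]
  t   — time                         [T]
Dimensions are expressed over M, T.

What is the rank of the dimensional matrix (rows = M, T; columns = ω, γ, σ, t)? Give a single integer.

2

Exponent matrix [M,T] × [ω,γ,σ,t]:
  M: [ 0  0  1  0]
  T: [-1 -1 -2  1]
RREF → pivots at {ω,σ} ⇒ r = 2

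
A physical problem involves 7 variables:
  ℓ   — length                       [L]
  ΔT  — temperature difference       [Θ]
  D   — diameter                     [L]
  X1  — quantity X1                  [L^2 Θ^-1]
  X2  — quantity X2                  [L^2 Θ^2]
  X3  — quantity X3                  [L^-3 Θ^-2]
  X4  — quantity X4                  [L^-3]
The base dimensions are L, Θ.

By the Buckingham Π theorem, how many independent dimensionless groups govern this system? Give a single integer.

Dimensional matrix (L×Θ by ℓ×ΔT×D×X1×X2×X3×X4):
  L: [ 1  0  1  2  2 -3 -3]
  Θ: [ 0  1  0 -1  2 -2  0]
RREF → pivots at {ℓ,ΔT} ⇒ r = 2
7 vars − rank 2 = 5 Π groups

5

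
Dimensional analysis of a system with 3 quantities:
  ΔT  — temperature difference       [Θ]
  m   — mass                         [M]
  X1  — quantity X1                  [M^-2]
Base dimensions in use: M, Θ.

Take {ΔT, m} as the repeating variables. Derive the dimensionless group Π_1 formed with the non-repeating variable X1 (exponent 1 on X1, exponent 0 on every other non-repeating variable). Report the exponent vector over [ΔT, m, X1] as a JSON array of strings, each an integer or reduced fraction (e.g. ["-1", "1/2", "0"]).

["0", "2", "1"]

Exponent matrix [M,Θ] × [ΔT,m,X1]:
  M: [ 0  1 -2]
  Θ: [ 1  0  0]
RREF → pivots at {ΔT,m} ⇒ r = 2
Repeat: ΔT,m; free: X1
RREF:
  r0: [   1    0    0]
  r1: [   0    1   -2]
Fix exponent of X1 at 1; solve each RREF row for its pivot's exponent:
  r0: exp(ΔT) + (0)·1 = 0 ⇒ exp(ΔT) = 0
  r1: exp(m) + (-2)·1 = 0 ⇒ exp(m) = 2
Π_1 = m^2 · X1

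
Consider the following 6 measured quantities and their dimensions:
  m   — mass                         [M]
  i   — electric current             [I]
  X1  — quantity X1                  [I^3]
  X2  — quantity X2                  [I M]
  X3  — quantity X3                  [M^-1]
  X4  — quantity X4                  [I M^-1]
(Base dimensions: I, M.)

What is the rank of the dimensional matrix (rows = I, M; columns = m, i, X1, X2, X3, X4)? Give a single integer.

Exponent matrix [I,M] × [m,i,X1,X2,X3,X4]:
  I: [ 0  1  3  1  0  1]
  M: [ 1  0  0  1 -1 -1]
RREF → pivots at {m,i} ⇒ r = 2

2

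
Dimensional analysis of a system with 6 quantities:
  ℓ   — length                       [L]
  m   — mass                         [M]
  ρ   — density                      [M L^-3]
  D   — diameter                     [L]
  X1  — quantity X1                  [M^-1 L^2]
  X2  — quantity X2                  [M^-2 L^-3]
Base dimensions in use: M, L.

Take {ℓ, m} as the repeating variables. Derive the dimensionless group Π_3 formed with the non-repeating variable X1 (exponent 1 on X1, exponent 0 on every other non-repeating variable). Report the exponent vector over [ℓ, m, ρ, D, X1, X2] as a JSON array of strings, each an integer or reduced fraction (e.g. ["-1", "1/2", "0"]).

["-2", "1", "0", "0", "1", "0"]

Dimensional matrix (M×L by ℓ×m×ρ×D×X1×X2):
  M: [ 0  1  1  0 -1 -2]
  L: [ 1  0 -3  1  2 -3]
Echelon form has 2 nonzero rows (pivots: ℓ,m)
Repeat: ℓ,m; free: ρ,D,X1,X2
RREF:
  r0: [   1    0   -3    1    2   -3]
  r1: [   0    1    1    0   -1   -2]
Fix exponent of X1 at 1, ρ at 0, D at 0, X2 at 0; solve each RREF row for its pivot's exponent:
  r0: exp(ℓ) + (2)·1 = 0 ⇒ exp(ℓ) = -2
  r1: exp(m) + (-1)·1 = 0 ⇒ exp(m) = 1
Π_3 = ℓ^-2 · m · X1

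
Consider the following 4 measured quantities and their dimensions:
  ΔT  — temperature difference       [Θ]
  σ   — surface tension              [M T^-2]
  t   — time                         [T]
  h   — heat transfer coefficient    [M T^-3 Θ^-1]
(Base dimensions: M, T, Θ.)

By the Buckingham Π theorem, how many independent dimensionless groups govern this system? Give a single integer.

Exponent matrix [M,T,Θ] × [ΔT,σ,t,h]:
  M: [ 0  1  0  1]
  T: [ 0 -2  1 -3]
  Θ: [ 1  0  0 -1]
RREF → pivots at {ΔT,σ,t} ⇒ r = 3
4 vars − rank 3 = 1 Π group

1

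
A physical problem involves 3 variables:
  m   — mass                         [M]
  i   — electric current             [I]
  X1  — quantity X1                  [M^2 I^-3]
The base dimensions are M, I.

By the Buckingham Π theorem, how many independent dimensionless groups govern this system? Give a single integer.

Exponent matrix [M,I] × [m,i,X1]:
  M: [ 1  0  2]
  I: [ 0  1 -3]
Row reduction gives pivot columns m,i; rank = 2
Π count = n − r = 3 − 2 = 1

1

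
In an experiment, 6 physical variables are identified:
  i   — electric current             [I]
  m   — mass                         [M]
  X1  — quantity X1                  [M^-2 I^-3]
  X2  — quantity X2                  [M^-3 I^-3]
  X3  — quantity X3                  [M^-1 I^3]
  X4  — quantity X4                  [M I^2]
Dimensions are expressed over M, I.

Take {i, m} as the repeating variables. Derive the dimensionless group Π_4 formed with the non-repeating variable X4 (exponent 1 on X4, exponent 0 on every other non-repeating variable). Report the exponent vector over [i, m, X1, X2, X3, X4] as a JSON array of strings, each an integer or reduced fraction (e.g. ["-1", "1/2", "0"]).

["-2", "-1", "0", "0", "0", "1"]

Dimensional matrix (M×I by i×m×X1×X2×X3×X4):
  M: [ 0  1 -2 -3 -1  1]
  I: [ 1  0 -3 -3  3  2]
Row reduction gives pivot columns i,m; rank = 2
Pivot set = {i,m}, free = {X1,X2,X3,X4}
RREF:
  r0: [   1    0   -3   -3    3    2]
  r1: [   0    1   -2   -3   -1    1]
Fix exponent of X4 at 1, X1 at 0, X2 at 0, X3 at 0; solve each RREF row for its pivot's exponent:
  r0: exp(i) + (2)·1 = 0 ⇒ exp(i) = -2
  r1: exp(m) + (1)·1 = 0 ⇒ exp(m) = -1
Π_4 = i^-2 · m^-1 · X4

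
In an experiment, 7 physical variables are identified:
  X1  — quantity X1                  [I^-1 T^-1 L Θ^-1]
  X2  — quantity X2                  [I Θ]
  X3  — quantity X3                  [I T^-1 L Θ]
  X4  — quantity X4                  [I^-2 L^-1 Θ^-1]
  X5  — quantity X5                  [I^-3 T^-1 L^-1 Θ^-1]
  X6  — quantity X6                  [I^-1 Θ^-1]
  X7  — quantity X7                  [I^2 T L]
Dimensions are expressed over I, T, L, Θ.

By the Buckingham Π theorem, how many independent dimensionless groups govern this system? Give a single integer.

4

Write exponents as rows I,T,L,Θ / cols X1,X2,X3,X4,X5,X6,X7:
  I: [-1  1  1 -2 -3 -1  2]
  T: [-1  0 -1  0 -1  0  1]
  L: [ 1  0  1 -1 -1  0  1]
  Θ: [-1  1  1 -1 -1 -1  0]
Echelon form has 3 nonzero rows (pivots: X1,X2,X4)
Π count = n − r = 7 − 3 = 4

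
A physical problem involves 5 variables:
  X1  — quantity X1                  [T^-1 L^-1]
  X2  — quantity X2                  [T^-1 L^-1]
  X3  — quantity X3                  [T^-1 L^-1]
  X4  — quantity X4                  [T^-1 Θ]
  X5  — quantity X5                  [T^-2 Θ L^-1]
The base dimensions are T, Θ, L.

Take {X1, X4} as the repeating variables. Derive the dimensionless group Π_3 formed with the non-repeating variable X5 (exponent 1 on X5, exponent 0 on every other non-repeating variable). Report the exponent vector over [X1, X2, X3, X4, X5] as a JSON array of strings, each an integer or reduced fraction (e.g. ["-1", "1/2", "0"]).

["-1", "0", "0", "-1", "1"]

Dimensional matrix (T×Θ×L by X1×X2×X3×X4×X5):
  T: [-1 -1 -1 -1 -2]
  Θ: [ 0  0  0  1  1]
  L: [-1 -1 -1  0 -1]
Echelon form has 2 nonzero rows (pivots: X1,X4)
Pivot set = {X1,X4}, free = {X2,X3,X5}
RREF:
  r0: [   1    1    1    0    1]
  r1: [   0    0    0    1    1]
  r2: [   0    0    0    0    0]
Fix exponent of X5 at 1, X2 at 0, X3 at 0; solve each RREF row for its pivot's exponent:
  r0: exp(X1) + (1)·1 = 0 ⇒ exp(X1) = -1
  r1: exp(X4) + (1)·1 = 0 ⇒ exp(X4) = -1
Π_3 = X1^-1 · X4^-1 · X5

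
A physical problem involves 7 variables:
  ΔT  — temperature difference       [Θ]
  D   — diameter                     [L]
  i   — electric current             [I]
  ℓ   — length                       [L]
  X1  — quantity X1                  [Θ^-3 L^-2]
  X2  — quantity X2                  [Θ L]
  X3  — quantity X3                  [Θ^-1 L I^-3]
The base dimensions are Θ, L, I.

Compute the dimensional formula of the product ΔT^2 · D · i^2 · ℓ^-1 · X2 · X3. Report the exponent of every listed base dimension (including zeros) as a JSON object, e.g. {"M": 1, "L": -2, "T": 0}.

{"Θ": 2, "L": 2, "I": -1}

Dimensional matrix (Θ×L×I by ΔT×D×i×ℓ×X1×X2×X3):
  Θ: [ 1  0  0  0 -3  1 -1]
  L: [ 0  1  0  1 -2  1  1]
  I: [ 0  0  1  0  0  0 -3]
  [Θ]: (2)·1+(1)·0+(2)·0+(-1)·0+(1)·1+(1)·-1 = 2
  [L]: (2)·0+(1)·1+(2)·0+(-1)·1+(1)·1+(1)·1 = 2
  [I]: (2)·0+(1)·0+(2)·1+(-1)·0+(1)·0+(1)·-3 = -1
⇒ Θ^2 L^2 I^-1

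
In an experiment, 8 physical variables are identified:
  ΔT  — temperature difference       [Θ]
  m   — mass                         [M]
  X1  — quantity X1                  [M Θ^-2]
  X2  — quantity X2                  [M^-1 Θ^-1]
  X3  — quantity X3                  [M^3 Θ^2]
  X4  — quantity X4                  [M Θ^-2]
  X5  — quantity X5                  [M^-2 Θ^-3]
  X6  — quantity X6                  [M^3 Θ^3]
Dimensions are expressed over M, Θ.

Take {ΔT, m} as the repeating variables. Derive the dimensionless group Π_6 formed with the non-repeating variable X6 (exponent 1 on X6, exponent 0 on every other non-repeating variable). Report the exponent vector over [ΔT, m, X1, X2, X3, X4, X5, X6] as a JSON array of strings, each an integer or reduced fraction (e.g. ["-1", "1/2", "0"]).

Write exponents as rows M,Θ / cols ΔT,m,X1,X2,X3,X4,X5,X6:
  M: [ 0  1  1 -1  3  1 -2  3]
  Θ: [ 1  0 -2 -1  2 -2 -3  3]
RREF → pivots at {ΔT,m} ⇒ r = 2
Repeat: ΔT,m; free: X1,X2,X3,X4,X5,X6
RREF:
  r0: [   1    0   -2   -1    2   -2   -3    3]
  r1: [   0    1    1   -1    3    1   -2    3]
Fix exponent of X6 at 1, X1 at 0, X2 at 0, X3 at 0, X4 at 0, X5 at 0; solve each RREF row for its pivot's exponent:
  r0: exp(ΔT) + (3)·1 = 0 ⇒ exp(ΔT) = -3
  r1: exp(m) + (3)·1 = 0 ⇒ exp(m) = -3
Π_6 = ΔT^-3 · m^-3 · X6

["-3", "-3", "0", "0", "0", "0", "0", "1"]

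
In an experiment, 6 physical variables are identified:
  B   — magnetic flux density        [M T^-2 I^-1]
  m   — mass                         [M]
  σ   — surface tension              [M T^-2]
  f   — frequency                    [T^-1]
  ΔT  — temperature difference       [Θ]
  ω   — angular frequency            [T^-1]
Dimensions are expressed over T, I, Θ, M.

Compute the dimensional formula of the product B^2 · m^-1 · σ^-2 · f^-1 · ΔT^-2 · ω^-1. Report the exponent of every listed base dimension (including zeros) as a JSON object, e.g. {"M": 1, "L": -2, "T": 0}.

{"T": 2, "I": -2, "Θ": -2, "M": -1}

Write exponents as rows T,I,Θ,M / cols B,m,σ,f,ΔT,ω:
  T: [-2  0 -2 -1  0 -1]
  I: [-1  0  0  0  0  0]
  Θ: [ 0  0  0  0  1  0]
  M: [ 1  1  1  0  0  0]
  [T]: (2)·-2+(-1)·0+(-2)·-2+(-1)·-1+(-2)·0+(-1)·-1 = 2
  [I]: (2)·-1+(-1)·0+(-2)·0+(-1)·0+(-2)·0+(-1)·0 = -2
  [Θ]: (2)·0+(-1)·0+(-2)·0+(-1)·0+(-2)·1+(-1)·0 = -2
  [M]: (2)·1+(-1)·1+(-2)·1+(-1)·0+(-2)·0+(-1)·0 = -1
⇒ T^2 I^-2 Θ^-2 M^-1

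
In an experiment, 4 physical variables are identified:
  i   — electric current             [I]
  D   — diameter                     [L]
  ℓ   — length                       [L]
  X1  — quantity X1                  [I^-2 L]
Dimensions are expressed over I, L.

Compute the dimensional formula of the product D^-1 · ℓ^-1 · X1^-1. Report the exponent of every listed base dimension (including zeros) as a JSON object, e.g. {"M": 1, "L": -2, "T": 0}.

Dimensional matrix (I×L by i×D×ℓ×X1):
  I: [ 1  0  0 -2]
  L: [ 0  1  1  1]
  [I]: (-1)·0+(-1)·0+(-1)·-2 = 2
  [L]: (-1)·1+(-1)·1+(-1)·1 = -3
⇒ I^2 L^-3

{"I": 2, "L": -3}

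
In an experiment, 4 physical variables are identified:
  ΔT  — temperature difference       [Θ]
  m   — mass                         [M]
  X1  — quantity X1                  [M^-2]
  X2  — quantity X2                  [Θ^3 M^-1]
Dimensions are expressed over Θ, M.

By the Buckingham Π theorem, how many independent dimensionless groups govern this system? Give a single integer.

2

Write exponents as rows Θ,M / cols ΔT,m,X1,X2:
  Θ: [ 1  0  0  3]
  M: [ 0  1 -2 -1]
Row reduction gives pivot columns ΔT,m; rank = 2
n=4, r=2 ⇒ 2 dimensionless groups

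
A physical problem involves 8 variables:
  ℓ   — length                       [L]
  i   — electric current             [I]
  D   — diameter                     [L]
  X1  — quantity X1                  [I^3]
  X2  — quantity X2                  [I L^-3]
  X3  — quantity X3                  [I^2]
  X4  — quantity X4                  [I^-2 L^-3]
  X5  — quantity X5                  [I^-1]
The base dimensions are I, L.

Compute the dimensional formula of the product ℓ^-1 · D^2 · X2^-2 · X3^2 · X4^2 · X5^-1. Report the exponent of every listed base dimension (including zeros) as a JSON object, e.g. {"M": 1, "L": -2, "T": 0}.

Write exponents as rows I,L / cols ℓ,i,D,X1,X2,X3,X4,X5:
  I: [ 0  1  0  3  1  2 -2 -1]
  L: [ 1  0  1  0 -3  0 -3  0]
  [I]: (-1)·0+(2)·0+(-2)·1+(2)·2+(2)·-2+(-1)·-1 = -1
  [L]: (-1)·1+(2)·1+(-2)·-3+(2)·0+(2)·-3+(-1)·0 = 1
⇒ I^-1 L

{"I": -1, "L": 1}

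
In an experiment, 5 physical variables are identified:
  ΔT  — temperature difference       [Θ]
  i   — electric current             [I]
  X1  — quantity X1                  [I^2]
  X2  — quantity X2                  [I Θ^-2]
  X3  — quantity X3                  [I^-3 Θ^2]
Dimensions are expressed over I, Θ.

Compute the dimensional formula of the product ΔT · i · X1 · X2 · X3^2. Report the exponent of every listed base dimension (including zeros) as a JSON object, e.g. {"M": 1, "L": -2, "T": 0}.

{"I": -2, "Θ": 3}

Write exponents as rows I,Θ / cols ΔT,i,X1,X2,X3:
  I: [ 0  1  2  1 -3]
  Θ: [ 1  0  0 -2  2]
  [I]: (1)·0+(1)·1+(1)·2+(1)·1+(2)·-3 = -2
  [Θ]: (1)·1+(1)·0+(1)·0+(1)·-2+(2)·2 = 3
⇒ I^-2 Θ^3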